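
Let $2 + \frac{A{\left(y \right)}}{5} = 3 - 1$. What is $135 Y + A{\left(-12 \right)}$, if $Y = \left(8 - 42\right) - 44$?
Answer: $-10530$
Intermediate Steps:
$A{\left(y \right)} = 0$ ($A{\left(y \right)} = -10 + 5 \left(3 - 1\right) = -10 + 5 \cdot 2 = -10 + 10 = 0$)
$Y = -78$ ($Y = -34 - 44 = -78$)
$135 Y + A{\left(-12 \right)} = 135 \left(-78\right) + 0 = -10530 + 0 = -10530$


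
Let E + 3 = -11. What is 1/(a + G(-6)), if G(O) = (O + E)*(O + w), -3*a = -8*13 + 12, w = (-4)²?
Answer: -3/508 ≈ -0.0059055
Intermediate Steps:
E = -14 (E = -3 - 11 = -14)
w = 16
a = 92/3 (a = -(-8*13 + 12)/3 = -(-104 + 12)/3 = -⅓*(-92) = 92/3 ≈ 30.667)
G(O) = (-14 + O)*(16 + O) (G(O) = (O - 14)*(O + 16) = (-14 + O)*(16 + O))
1/(a + G(-6)) = 1/(92/3 + (-224 + (-6)² + 2*(-6))) = 1/(92/3 + (-224 + 36 - 12)) = 1/(92/3 - 200) = 1/(-508/3) = -3/508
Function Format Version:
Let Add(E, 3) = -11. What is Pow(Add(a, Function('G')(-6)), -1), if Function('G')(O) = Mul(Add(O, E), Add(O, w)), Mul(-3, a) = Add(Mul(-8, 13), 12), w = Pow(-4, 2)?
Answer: Rational(-3, 508) ≈ -0.0059055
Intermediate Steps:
E = -14 (E = Add(-3, -11) = -14)
w = 16
a = Rational(92, 3) (a = Mul(Rational(-1, 3), Add(Mul(-8, 13), 12)) = Mul(Rational(-1, 3), Add(-104, 12)) = Mul(Rational(-1, 3), -92) = Rational(92, 3) ≈ 30.667)
Function('G')(O) = Mul(Add(-14, O), Add(16, O)) (Function('G')(O) = Mul(Add(O, -14), Add(O, 16)) = Mul(Add(-14, O), Add(16, O)))
Pow(Add(a, Function('G')(-6)), -1) = Pow(Add(Rational(92, 3), Add(-224, Pow(-6, 2), Mul(2, -6))), -1) = Pow(Add(Rational(92, 3), Add(-224, 36, -12)), -1) = Pow(Add(Rational(92, 3), -200), -1) = Pow(Rational(-508, 3), -1) = Rational(-3, 508)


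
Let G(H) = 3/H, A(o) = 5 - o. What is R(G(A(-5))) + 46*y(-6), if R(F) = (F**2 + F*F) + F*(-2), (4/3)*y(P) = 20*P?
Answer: -207021/50 ≈ -4140.4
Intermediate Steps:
y(P) = 15*P (y(P) = 3*(20*P)/4 = 15*P)
R(F) = -2*F + 2*F**2 (R(F) = (F**2 + F**2) - 2*F = 2*F**2 - 2*F = -2*F + 2*F**2)
R(G(A(-5))) + 46*y(-6) = 2*(3/(5 - 1*(-5)))*(-1 + 3/(5 - 1*(-5))) + 46*(15*(-6)) = 2*(3/(5 + 5))*(-1 + 3/(5 + 5)) + 46*(-90) = 2*(3/10)*(-1 + 3/10) - 4140 = 2*(3/10)*(-7/10) - 4140 = -21/50 - 4140 = -207021/50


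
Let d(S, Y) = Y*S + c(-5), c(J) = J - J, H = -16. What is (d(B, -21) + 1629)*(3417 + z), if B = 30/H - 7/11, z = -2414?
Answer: 148436979/88 ≈ 1.6868e+6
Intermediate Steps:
c(J) = 0
B = -221/88 (B = 30/(-16) - 7/11 = 30*(-1/16) - 7*1/11 = -15/8 - 7/11 = -221/88 ≈ -2.5114)
d(S, Y) = S*Y (d(S, Y) = Y*S + 0 = S*Y + 0 = S*Y)
(d(B, -21) + 1629)*(3417 + z) = (-221/88*(-21) + 1629)*(3417 - 2414) = (4641/88 + 1629)*1003 = (147993/88)*1003 = 148436979/88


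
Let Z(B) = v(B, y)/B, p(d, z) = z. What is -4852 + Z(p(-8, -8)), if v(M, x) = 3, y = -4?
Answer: -38819/8 ≈ -4852.4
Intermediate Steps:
Z(B) = 3/B
-4852 + Z(p(-8, -8)) = -4852 + 3/(-8) = -4852 + 3*(-1/8) = -4852 - 3/8 = -38819/8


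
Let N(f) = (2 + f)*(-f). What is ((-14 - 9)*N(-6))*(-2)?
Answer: -1104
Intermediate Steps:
N(f) = -f*(2 + f)
((-14 - 9)*N(-6))*(-2) = ((-14 - 9)*(-1*(-6)*(2 - 6)))*(-2) = -(-23)*(-6)*(-4)*(-2) = -23*(-24)*(-2) = 552*(-2) = -1104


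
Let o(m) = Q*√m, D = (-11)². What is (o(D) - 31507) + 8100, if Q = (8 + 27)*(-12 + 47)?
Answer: -9932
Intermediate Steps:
Q = 1225 (Q = 35*35 = 1225)
D = 121
o(m) = 1225*√m
(o(D) - 31507) + 8100 = (1225*√121 - 31507) + 8100 = (1225*11 - 31507) + 8100 = (13475 - 31507) + 8100 = -18032 + 8100 = -9932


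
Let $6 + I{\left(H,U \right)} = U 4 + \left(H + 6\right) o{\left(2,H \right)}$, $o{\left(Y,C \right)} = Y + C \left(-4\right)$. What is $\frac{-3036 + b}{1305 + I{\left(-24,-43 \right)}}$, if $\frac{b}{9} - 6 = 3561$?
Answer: $- \frac{29067}{637} \approx -45.631$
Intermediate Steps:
$b = 32103$ ($b = 54 + 9 \cdot 3561 = 54 + 32049 = 32103$)
$o{\left(Y,C \right)} = Y - 4 C$
$I{\left(H,U \right)} = -6 + 4 U + \left(2 - 4 H\right) \left(6 + H\right)$ ($I{\left(H,U \right)} = -6 + \left(U 4 + \left(H + 6\right) \left(2 - 4 H\right)\right) = -6 + \left(4 U + \left(6 + H\right) \left(2 - 4 H\right)\right) = -6 + \left(4 U + \left(2 - 4 H\right) \left(6 + H\right)\right) = -6 + 4 U + \left(2 - 4 H\right) \left(6 + H\right)$)
$\frac{-3036 + b}{1305 + I{\left(-24,-43 \right)}} = \frac{-3036 + 32103}{1305 + \left(6 - -528 - 4 \left(-24\right)^{2} + 4 \left(-43\right)\right)} = \frac{29067}{1305 + \left(6 + 528 - 2304 - 172\right)} = \frac{29067}{1305 - 1942} = \frac{29067}{-637} = 29067 \left(- \frac{1}{637}\right) = - \frac{29067}{637}$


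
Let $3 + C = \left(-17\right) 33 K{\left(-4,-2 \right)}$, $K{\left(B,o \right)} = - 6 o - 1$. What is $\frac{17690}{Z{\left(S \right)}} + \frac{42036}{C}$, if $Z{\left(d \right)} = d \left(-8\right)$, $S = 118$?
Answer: $- \frac{12408337}{485688} \approx -25.548$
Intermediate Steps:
$K{\left(B,o \right)} = -1 - 6 o$
$Z{\left(d \right)} = - 8 d$
$C = -6174$ ($C = -3 + \left(-17\right) 33 \left(-1 - -12\right) = -3 - 561 \left(-1 + 12\right) = -3 - 6171 = -6174$)
$\frac{17690}{Z{\left(S \right)}} + \frac{42036}{C} = \frac{17690}{\left(-8\right) 118} + \frac{42036}{-6174} = \frac{17690}{-944} + 42036 \left(- \frac{1}{6174}\right) = 17690 \left(- \frac{1}{944}\right) - \frac{7006}{1029} = - \frac{8845}{472} - \frac{7006}{1029} = - \frac{12408337}{485688}$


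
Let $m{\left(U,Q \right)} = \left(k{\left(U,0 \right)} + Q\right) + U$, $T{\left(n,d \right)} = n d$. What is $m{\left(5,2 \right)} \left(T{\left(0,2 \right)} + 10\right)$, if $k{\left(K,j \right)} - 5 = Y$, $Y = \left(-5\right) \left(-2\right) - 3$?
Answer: $190$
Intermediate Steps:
$T{\left(n,d \right)} = d n$
$Y = 7$ ($Y = 10 - 3 = 7$)
$k{\left(K,j \right)} = 12$ ($k{\left(K,j \right)} = 5 + 7 = 12$)
$m{\left(U,Q \right)} = 12 + Q + U$ ($m{\left(U,Q \right)} = \left(12 + Q\right) + U = 12 + Q + U$)
$m{\left(5,2 \right)} \left(T{\left(0,2 \right)} + 10\right) = \left(12 + 2 + 5\right) \left(2 \cdot 0 + 10\right) = 19 \left(0 + 10\right) = 19 \cdot 10 = 190$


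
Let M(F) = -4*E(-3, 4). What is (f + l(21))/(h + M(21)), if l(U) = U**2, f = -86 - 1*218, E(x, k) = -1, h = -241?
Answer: -137/237 ≈ -0.57806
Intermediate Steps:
f = -304 (f = -86 - 218 = -304)
M(F) = 4 (M(F) = -4*(-1) = 4)
(f + l(21))/(h + M(21)) = (-304 + 21**2)/(-241 + 4) = (-304 + 441)/(-237) = 137*(-1/237) = -137/237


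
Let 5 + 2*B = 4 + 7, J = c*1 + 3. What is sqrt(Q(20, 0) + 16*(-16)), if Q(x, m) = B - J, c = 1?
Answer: I*sqrt(257) ≈ 16.031*I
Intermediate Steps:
J = 4 (J = 1*1 + 3 = 1 + 3 = 4)
B = 3 (B = -5/2 + (4 + 7)/2 = -5/2 + (1/2)*11 = -5/2 + 11/2 = 3)
Q(x, m) = -1 (Q(x, m) = 3 - 1*4 = 3 - 4 = -1)
sqrt(Q(20, 0) + 16*(-16)) = sqrt(-1 + 16*(-16)) = sqrt(-1 - 256) = sqrt(-257) = I*sqrt(257)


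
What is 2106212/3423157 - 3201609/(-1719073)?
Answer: 14580342441089/5884656773461 ≈ 2.4777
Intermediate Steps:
2106212/3423157 - 3201609/(-1719073) = 2106212*(1/3423157) - 3201609*(-1/1719073) = 2106212/3423157 + 3201609/1719073 = 14580342441089/5884656773461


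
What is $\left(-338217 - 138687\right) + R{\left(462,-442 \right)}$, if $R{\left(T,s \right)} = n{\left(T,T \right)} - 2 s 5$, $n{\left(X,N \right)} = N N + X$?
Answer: $-258578$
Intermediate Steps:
$n{\left(X,N \right)} = X + N^{2}$ ($n{\left(X,N \right)} = N^{2} + X = X + N^{2}$)
$R{\left(T,s \right)} = T + T^{2} - 10 s$ ($R{\left(T,s \right)} = \left(T + T^{2}\right) - 2 s 5 = \left(T + T^{2}\right) - 2 \cdot 5 s = \left(T + T^{2}\right) - 10 s = T + T^{2} - 10 s$)
$\left(-338217 - 138687\right) + R{\left(462,-442 \right)} = \left(-338217 - 138687\right) + \left(462 + 462^{2} - -4420\right) = -476904 + \left(462 + 213444 + 4420\right) = -476904 + 218326 = -258578$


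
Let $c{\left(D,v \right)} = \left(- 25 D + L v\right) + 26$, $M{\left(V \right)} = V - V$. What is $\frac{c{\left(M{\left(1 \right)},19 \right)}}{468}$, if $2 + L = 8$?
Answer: $\frac{35}{117} \approx 0.29915$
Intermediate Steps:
$M{\left(V \right)} = 0$
$L = 6$ ($L = -2 + 8 = 6$)
$c{\left(D,v \right)} = 26 - 25 D + 6 v$ ($c{\left(D,v \right)} = \left(- 25 D + 6 v\right) + 26 = 26 - 25 D + 6 v$)
$\frac{c{\left(M{\left(1 \right)},19 \right)}}{468} = \frac{26 - 0 + 6 \cdot 19}{468} = \left(26 + 0 + 114\right) \frac{1}{468} = 140 \cdot \frac{1}{468} = \frac{35}{117}$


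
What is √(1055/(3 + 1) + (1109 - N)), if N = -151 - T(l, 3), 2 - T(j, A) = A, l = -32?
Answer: √6091/2 ≈ 39.022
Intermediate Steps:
T(j, A) = 2 - A
N = -150 (N = -151 - (2 - 1*3) = -151 - (2 - 3) = -151 - 1*(-1) = -151 + 1 = -150)
√(1055/(3 + 1) + (1109 - N)) = √(1055/(3 + 1) + (1109 - 1*(-150))) = √(1055/4 + (1109 + 150)) = √((¼)*1055 + 1259) = √(1055/4 + 1259) = √(6091/4) = √6091/2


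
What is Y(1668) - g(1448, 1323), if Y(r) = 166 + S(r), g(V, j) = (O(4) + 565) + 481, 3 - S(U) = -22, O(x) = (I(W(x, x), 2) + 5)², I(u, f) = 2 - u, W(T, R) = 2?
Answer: -880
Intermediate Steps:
O(x) = 25 (O(x) = ((2 - 1*2) + 5)² = ((2 - 2) + 5)² = (0 + 5)² = 5² = 25)
S(U) = 25 (S(U) = 3 - 1*(-22) = 3 + 22 = 25)
g(V, j) = 1071 (g(V, j) = (25 + 565) + 481 = 590 + 481 = 1071)
Y(r) = 191 (Y(r) = 166 + 25 = 191)
Y(1668) - g(1448, 1323) = 191 - 1*1071 = 191 - 1071 = -880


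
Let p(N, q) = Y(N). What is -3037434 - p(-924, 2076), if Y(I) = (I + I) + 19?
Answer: -3035605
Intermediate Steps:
Y(I) = 19 + 2*I (Y(I) = 2*I + 19 = 19 + 2*I)
p(N, q) = 19 + 2*N
-3037434 - p(-924, 2076) = -3037434 - (19 + 2*(-924)) = -3037434 - (19 - 1848) = -3037434 - 1*(-1829) = -3037434 + 1829 = -3035605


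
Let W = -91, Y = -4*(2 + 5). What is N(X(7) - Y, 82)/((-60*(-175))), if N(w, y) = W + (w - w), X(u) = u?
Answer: -13/1500 ≈ -0.0086667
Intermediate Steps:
Y = -28 (Y = -4*7 = -28)
N(w, y) = -91 (N(w, y) = -91 + (w - w) = -91 + 0 = -91)
N(X(7) - Y, 82)/((-60*(-175))) = -91/((-60*(-175))) = -91/10500 = -91*1/10500 = -13/1500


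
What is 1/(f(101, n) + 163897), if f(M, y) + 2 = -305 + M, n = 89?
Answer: 1/163691 ≈ 6.1091e-6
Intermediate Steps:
f(M, y) = -307 + M (f(M, y) = -2 + (-305 + M) = -307 + M)
1/(f(101, n) + 163897) = 1/((-307 + 101) + 163897) = 1/(-206 + 163897) = 1/163691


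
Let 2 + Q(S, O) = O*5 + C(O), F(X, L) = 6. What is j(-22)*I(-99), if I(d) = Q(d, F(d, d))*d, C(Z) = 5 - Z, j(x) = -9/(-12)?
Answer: -8019/4 ≈ -2004.8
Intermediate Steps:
j(x) = ¾ (j(x) = -9*(-1/12) = ¾)
Q(S, O) = 3 + 4*O (Q(S, O) = -2 + (O*5 + (5 - O)) = -2 + (5*O + (5 - O)) = -2 + (5 + 4*O) = 3 + 4*O)
I(d) = 27*d (I(d) = (3 + 4*6)*d = (3 + 24)*d = 27*d)
j(-22)*I(-99) = 3*(27*(-99))/4 = (¾)*(-2673) = -8019/4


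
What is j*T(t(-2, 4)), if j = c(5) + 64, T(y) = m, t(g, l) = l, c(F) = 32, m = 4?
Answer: 384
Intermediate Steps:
T(y) = 4
j = 96 (j = 32 + 64 = 96)
j*T(t(-2, 4)) = 96*4 = 384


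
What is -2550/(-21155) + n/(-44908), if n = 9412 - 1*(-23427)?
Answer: -116038729/190005748 ≈ -0.61071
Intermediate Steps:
n = 32839 (n = 9412 + 23427 = 32839)
-2550/(-21155) + n/(-44908) = -2550/(-21155) + 32839/(-44908) = -2550*(-1/21155) + 32839*(-1/44908) = 510/4231 - 32839/44908 = -116038729/190005748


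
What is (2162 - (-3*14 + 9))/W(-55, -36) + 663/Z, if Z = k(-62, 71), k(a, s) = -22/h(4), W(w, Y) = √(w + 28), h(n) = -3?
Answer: 1989/22 - 2195*I*√3/9 ≈ 90.409 - 422.43*I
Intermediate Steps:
W(w, Y) = √(28 + w)
k(a, s) = 22/3 (k(a, s) = -22/(-3) = -22*(-⅓) = 22/3)
Z = 22/3 ≈ 7.3333
(2162 - (-3*14 + 9))/W(-55, -36) + 663/Z = (2162 - (-3*14 + 9))/(√(28 - 55)) + 663/(22/3) = (2162 - (-42 + 9))/(√(-27)) + 663*(3/22) = (2162 - 1*(-33))/((3*I*√3)) + 1989/22 = (2162 + 33)*(-I*√3/9) + 1989/22 = 2195*(-I*√3/9) + 1989/22 = -2195*I*√3/9 + 1989/22 = 1989/22 - 2195*I*√3/9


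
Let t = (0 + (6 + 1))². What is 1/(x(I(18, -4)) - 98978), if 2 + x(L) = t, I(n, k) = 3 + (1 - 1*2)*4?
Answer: -1/98931 ≈ -1.0108e-5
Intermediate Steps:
I(n, k) = -1 (I(n, k) = 3 + (1 - 2)*4 = 3 - 1*4 = 3 - 4 = -1)
t = 49 (t = (0 + 7)² = 7² = 49)
x(L) = 47 (x(L) = -2 + 49 = 47)
1/(x(I(18, -4)) - 98978) = 1/(47 - 98978) = 1/(-98931) = -1/98931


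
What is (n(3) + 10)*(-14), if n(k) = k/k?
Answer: -154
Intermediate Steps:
n(k) = 1
(n(3) + 10)*(-14) = (1 + 10)*(-14) = 11*(-14) = -154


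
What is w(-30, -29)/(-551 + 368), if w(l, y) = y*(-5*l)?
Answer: 1450/61 ≈ 23.770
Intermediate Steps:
w(l, y) = -5*l*y
w(-30, -29)/(-551 + 368) = (-5*(-30)*(-29))/(-551 + 368) = -4350/(-183) = -1/183*(-4350) = 1450/61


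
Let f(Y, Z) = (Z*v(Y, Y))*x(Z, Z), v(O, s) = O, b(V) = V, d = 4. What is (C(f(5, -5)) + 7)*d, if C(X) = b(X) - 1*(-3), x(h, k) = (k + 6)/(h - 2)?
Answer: 380/7 ≈ 54.286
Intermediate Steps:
x(h, k) = (6 + k)/(-2 + h)
f(Y, Z) = Y*Z*(6 + Z)/(-2 + Z) (f(Y, Z) = (Z*Y)*((6 + Z)/(-2 + Z)) = (Y*Z)*((6 + Z)/(-2 + Z)) = Y*Z*(6 + Z)/(-2 + Z))
C(X) = 3 + X (C(X) = X - 1*(-3) = X + 3 = 3 + X)
(C(f(5, -5)) + 7)*d = ((3 + 5*(-5)*(6 - 5)/(-2 - 5)) + 7)*4 = ((3 + 5*(-5)*1/(-7)) + 7)*4 = ((3 + 5*(-5)*(-⅐)*1) + 7)*4 = ((3 + 25/7) + 7)*4 = (46/7 + 7)*4 = (95/7)*4 = 380/7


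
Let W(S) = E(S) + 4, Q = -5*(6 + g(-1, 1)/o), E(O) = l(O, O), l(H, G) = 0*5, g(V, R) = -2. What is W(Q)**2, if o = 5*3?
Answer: 16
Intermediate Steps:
l(H, G) = 0
E(O) = 0
o = 15
Q = -88/3 (Q = -5*(6 - 2/15) = -5*88/15 = -88/3 ≈ -29.333)
W(S) = 4 (W(S) = 0 + 4 = 4)
W(Q)**2 = 4**2 = 16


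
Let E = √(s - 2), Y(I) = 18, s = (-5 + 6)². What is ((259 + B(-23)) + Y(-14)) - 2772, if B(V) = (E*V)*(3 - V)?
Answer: -2495 - 598*I ≈ -2495.0 - 598.0*I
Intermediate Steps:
s = 1 (s = 1² = 1)
E = I (E = √(1 - 2) = √(-1) = I ≈ 1.0*I)
B(V) = I*V*(3 - V) (B(V) = (I*V)*(3 - V) = I*V*(3 - V))
((259 + B(-23)) + Y(-14)) - 2772 = ((259 + I*(-23)*(3 - 1*(-23))) + 18) - 2772 = ((259 + I*(-23)*(3 + 23)) + 18) - 2772 = ((259 + I*(-23)*26) + 18) - 2772 = ((259 - 598*I) + 18) - 2772 = (277 - 598*I) - 2772 = -2495 - 598*I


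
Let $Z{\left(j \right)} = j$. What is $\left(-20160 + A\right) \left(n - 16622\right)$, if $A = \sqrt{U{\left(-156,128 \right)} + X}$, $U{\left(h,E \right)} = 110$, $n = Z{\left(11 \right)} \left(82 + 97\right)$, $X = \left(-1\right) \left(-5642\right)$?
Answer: $295404480 - 29306 \sqrt{1438} \approx 2.9429 \cdot 10^{8}$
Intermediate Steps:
$X = 5642$
$n = 1969$ ($n = 11 \left(82 + 97\right) = 11 \cdot 179 = 1969$)
$A = 2 \sqrt{1438}$ ($A = \sqrt{110 + 5642} = \sqrt{5752} = 2 \sqrt{1438} \approx 75.842$)
$\left(-20160 + A\right) \left(n - 16622\right) = \left(-20160 + 2 \sqrt{1438}\right) \left(1969 - 16622\right) = \left(-20160 + 2 \sqrt{1438}\right) \left(-14653\right) = 295404480 - 29306 \sqrt{1438}$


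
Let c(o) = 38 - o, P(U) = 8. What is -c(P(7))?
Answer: -30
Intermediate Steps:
-c(P(7)) = -(38 - 1*8) = -(38 - 8) = -1*30 = -30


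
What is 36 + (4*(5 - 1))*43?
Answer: 724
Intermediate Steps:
36 + (4*(5 - 1))*43 = 36 + (4*4)*43 = 36 + 16*43 = 36 + 688 = 724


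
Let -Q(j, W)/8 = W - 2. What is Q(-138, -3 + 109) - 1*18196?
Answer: -19028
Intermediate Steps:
Q(j, W) = 16 - 8*W (Q(j, W) = -8*(W - 2) = -8*(-2 + W) = 16 - 8*W)
Q(-138, -3 + 109) - 1*18196 = (16 - 8*(-3 + 109)) - 1*18196 = (16 - 8*106) - 18196 = (16 - 848) - 18196 = -832 - 18196 = -19028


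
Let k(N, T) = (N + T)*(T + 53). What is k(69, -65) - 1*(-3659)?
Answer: 3611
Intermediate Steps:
k(N, T) = (53 + T)*(N + T) (k(N, T) = (N + T)*(53 + T) = (53 + T)*(N + T))
k(69, -65) - 1*(-3659) = ((-65)**2 + 53*69 + 53*(-65) + 69*(-65)) - 1*(-3659) = (4225 + 3657 - 3445 - 4485) + 3659 = -48 + 3659 = 3611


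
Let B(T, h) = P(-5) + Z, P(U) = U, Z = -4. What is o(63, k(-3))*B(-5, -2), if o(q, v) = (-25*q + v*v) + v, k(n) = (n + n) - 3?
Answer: 13527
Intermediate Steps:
k(n) = -3 + 2*n (k(n) = 2*n - 3 = -3 + 2*n)
B(T, h) = -9 (B(T, h) = -5 - 4 = -9)
o(q, v) = v + v² - 25*q (o(q, v) = (-25*q + v²) + v = (v² - 25*q) + v = v + v² - 25*q)
o(63, k(-3))*B(-5, -2) = ((-3 + 2*(-3)) + (-3 + 2*(-3))² - 25*63)*(-9) = ((-3 - 6) + (-3 - 6)² - 1575)*(-9) = (-9 + (-9)² - 1575)*(-9) = (-9 + 81 - 1575)*(-9) = -1503*(-9) = 13527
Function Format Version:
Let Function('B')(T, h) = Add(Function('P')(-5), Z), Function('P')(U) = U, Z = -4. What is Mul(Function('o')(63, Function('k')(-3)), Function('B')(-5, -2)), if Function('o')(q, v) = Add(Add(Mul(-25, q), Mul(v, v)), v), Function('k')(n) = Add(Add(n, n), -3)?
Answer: 13527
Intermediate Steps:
Function('k')(n) = Add(-3, Mul(2, n)) (Function('k')(n) = Add(Mul(2, n), -3) = Add(-3, Mul(2, n)))
Function('B')(T, h) = -9 (Function('B')(T, h) = Add(-5, -4) = -9)
Function('o')(q, v) = Add(v, Pow(v, 2), Mul(-25, q)) (Function('o')(q, v) = Add(Add(Mul(-25, q), Pow(v, 2)), v) = Add(Add(Pow(v, 2), Mul(-25, q)), v) = Add(v, Pow(v, 2), Mul(-25, q)))
Mul(Function('o')(63, Function('k')(-3)), Function('B')(-5, -2)) = Mul(Add(Add(-3, Mul(2, -3)), Pow(Add(-3, Mul(2, -3)), 2), Mul(-25, 63)), -9) = Mul(Add(Add(-3, -6), Pow(Add(-3, -6), 2), -1575), -9) = Mul(Add(-9, Pow(-9, 2), -1575), -9) = Mul(Add(-9, 81, -1575), -9) = Mul(-1503, -9) = 13527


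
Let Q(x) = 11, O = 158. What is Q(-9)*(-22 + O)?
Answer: 1496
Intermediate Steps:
Q(-9)*(-22 + O) = 11*(-22 + 158) = 11*136 = 1496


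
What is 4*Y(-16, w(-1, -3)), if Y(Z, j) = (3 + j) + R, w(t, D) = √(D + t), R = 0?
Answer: 12 + 8*I ≈ 12.0 + 8.0*I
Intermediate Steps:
Y(Z, j) = 3 + j (Y(Z, j) = (3 + j) + 0 = 3 + j)
4*Y(-16, w(-1, -3)) = 4*(3 + √(-3 - 1)) = 4*(3 + √(-4)) = 4*(3 + 2*I) = 12 + 8*I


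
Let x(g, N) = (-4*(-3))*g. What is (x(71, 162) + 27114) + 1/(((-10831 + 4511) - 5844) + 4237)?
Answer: 221686481/7927 ≈ 27966.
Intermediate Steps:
x(g, N) = 12*g
(x(71, 162) + 27114) + 1/(((-10831 + 4511) - 5844) + 4237) = (12*71 + 27114) + 1/(((-10831 + 4511) - 5844) + 4237) = (852 + 27114) + 1/((-6320 - 5844) + 4237) = 27966 + 1/(-12164 + 4237) = 27966 + 1/(-7927) = 27966 - 1/7927 = 221686481/7927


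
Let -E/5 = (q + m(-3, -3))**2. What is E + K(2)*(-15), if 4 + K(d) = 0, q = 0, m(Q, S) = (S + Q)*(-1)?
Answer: -120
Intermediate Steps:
m(Q, S) = -Q - S (m(Q, S) = (Q + S)*(-1) = -Q - S)
K(d) = -4 (K(d) = -4 + 0 = -4)
E = -180 (E = -5*(0 + (-1*(-3) - 1*(-3)))**2 = -5*(0 + (3 + 3))**2 = -5*(0 + 6)**2 = -5*6**2 = -5*36 = -180)
E + K(2)*(-15) = -180 - 4*(-15) = -180 + 60 = -120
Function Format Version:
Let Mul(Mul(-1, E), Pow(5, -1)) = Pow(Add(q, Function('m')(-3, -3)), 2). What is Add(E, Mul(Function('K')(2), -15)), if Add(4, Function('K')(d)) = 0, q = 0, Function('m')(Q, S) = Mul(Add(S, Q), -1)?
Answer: -120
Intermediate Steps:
Function('m')(Q, S) = Add(Mul(-1, Q), Mul(-1, S)) (Function('m')(Q, S) = Mul(Add(Q, S), -1) = Add(Mul(-1, Q), Mul(-1, S)))
Function('K')(d) = -4 (Function('K')(d) = Add(-4, 0) = -4)
E = -180 (E = Mul(-5, Pow(Add(0, Add(Mul(-1, -3), Mul(-1, -3))), 2)) = Mul(-5, Pow(Add(0, Add(3, 3)), 2)) = Mul(-5, Pow(Add(0, 6), 2)) = Mul(-5, Pow(6, 2)) = Mul(-5, 36) = -180)
Add(E, Mul(Function('K')(2), -15)) = Add(-180, Mul(-4, -15)) = Add(-180, 60) = -120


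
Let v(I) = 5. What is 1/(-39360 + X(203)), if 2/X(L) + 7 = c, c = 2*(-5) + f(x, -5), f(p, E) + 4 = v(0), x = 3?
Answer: -8/314881 ≈ -2.5406e-5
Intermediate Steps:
f(p, E) = 1 (f(p, E) = -4 + 5 = 1)
c = -9 (c = 2*(-5) + 1 = -10 + 1 = -9)
X(L) = -1/8 (X(L) = 2/(-7 - 9) = 2/(-16) = 2*(-1/16) = -1/8)
1/(-39360 + X(203)) = 1/(-39360 - 1/8) = 1/(-314881/8) = -8/314881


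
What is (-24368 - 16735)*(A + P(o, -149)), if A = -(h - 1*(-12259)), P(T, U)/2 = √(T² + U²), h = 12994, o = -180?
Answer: 1037974059 - 82206*√54601 ≈ 1.0188e+9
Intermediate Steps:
P(T, U) = 2*√(T² + U²)
A = -25253 (A = -(12994 - 1*(-12259)) = -(12994 + 12259) = -1*25253 = -25253)
(-24368 - 16735)*(A + P(o, -149)) = (-24368 - 16735)*(-25253 + 2*√((-180)² + (-149)²)) = -41103*(-25253 + 2*√(32400 + 22201)) = -41103*(-25253 + 2*√54601) = 1037974059 - 82206*√54601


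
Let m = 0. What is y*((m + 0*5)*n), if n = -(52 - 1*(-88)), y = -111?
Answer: 0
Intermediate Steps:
n = -140 (n = -(52 + 88) = -1*140 = -140)
y*((m + 0*5)*n) = -111*(0 + 0*5)*(-140) = -111*(0 + 0)*(-140) = -0*(-140) = -111*0 = 0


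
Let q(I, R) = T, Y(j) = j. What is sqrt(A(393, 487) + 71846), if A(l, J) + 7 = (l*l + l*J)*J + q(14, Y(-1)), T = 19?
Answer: sqrt(168495938) ≈ 12981.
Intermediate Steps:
q(I, R) = 19
A(l, J) = 12 + J*(l**2 + J*l) (A(l, J) = -7 + ((l*l + l*J)*J + 19) = -7 + ((l**2 + J*l)*J + 19) = -7 + (J*(l**2 + J*l) + 19) = -7 + (19 + J*(l**2 + J*l)) = 12 + J*(l**2 + J*l))
sqrt(A(393, 487) + 71846) = sqrt((12 + 487*393**2 + 393*487**2) + 71846) = sqrt((12 + 487*154449 + 393*237169) + 71846) = sqrt((12 + 75216663 + 93207417) + 71846) = sqrt(168424092 + 71846) = sqrt(168495938)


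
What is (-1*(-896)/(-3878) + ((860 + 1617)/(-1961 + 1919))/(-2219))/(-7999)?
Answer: 5278543/206500952154 ≈ 2.5562e-5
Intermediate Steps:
(-1*(-896)/(-3878) + ((860 + 1617)/(-1961 + 1919))/(-2219))/(-7999) = (896*(-1/3878) + (2477/(-42))*(-1/2219))*(-1/7999) = (-64/277 + (2477*(-1/42))*(-1/2219))*(-1/7999) = (-64/277 - 2477/42*(-1/2219))*(-1/7999) = (-64/277 + 2477/93198)*(-1/7999) = -5278543/25815846*(-1/7999) = 5278543/206500952154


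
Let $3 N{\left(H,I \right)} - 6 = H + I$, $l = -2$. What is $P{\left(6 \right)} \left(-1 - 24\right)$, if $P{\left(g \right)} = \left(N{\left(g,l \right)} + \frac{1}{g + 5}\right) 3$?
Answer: $- \frac{2825}{11} \approx -256.82$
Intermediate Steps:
$N{\left(H,I \right)} = 2 + \frac{H}{3} + \frac{I}{3}$ ($N{\left(H,I \right)} = 2 + \frac{H + I}{3} = 2 + \left(\frac{H}{3} + \frac{I}{3}\right) = 2 + \frac{H}{3} + \frac{I}{3}$)
$P{\left(g \right)} = 4 + g + \frac{3}{5 + g}$ ($P{\left(g \right)} = \left(\left(2 + \frac{g}{3} + \frac{1}{3} \left(-2\right)\right) + \frac{1}{g + 5}\right) 3 = \left(\left(2 + \frac{g}{3} - \frac{2}{3}\right) + \frac{1}{5 + g}\right) 3 = \left(\left(\frac{4}{3} + \frac{g}{3}\right) + \frac{1}{5 + g}\right) 3 = \left(\frac{4}{3} + \frac{1}{5 + g} + \frac{g}{3}\right) 3 = 4 + g + \frac{3}{5 + g}$)
$P{\left(6 \right)} \left(-1 - 24\right) = \frac{23 + 6^{2} + 9 \cdot 6}{5 + 6} \left(-1 - 24\right) = \frac{23 + 36 + 54}{11} \left(-25\right) = \frac{1}{11} \cdot 113 \left(-25\right) = \frac{113}{11} \left(-25\right) = - \frac{2825}{11}$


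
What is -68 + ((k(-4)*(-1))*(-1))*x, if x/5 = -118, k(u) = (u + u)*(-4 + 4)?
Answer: -68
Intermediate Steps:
k(u) = 0 (k(u) = (2*u)*0 = 0)
x = -590 (x = 5*(-118) = -590)
-68 + ((k(-4)*(-1))*(-1))*x = -68 + ((0*(-1))*(-1))*(-590) = -68 + (0*(-1))*(-590) = -68 + 0*(-590) = -68 + 0 = -68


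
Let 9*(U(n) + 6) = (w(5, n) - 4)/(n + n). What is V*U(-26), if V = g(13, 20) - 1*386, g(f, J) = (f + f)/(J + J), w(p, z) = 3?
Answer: 7211183/3120 ≈ 2311.3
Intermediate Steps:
g(f, J) = f/J (g(f, J) = (2*f)/((2*J)) = (2*f)*(1/(2*J)) = f/J)
V = -7707/20 (V = 13/20 - 1*386 = 13*(1/20) - 386 = 13/20 - 386 = -7707/20 ≈ -385.35)
U(n) = -6 - 1/(18*n) (U(n) = -6 + ((3 - 4)/(n + n))/9 = -6 + (-1/(2*n))/9 = -6 - 1/(18*n))
V*U(-26) = -7707*(-6 - 1/18/(-26))/20 = -7707*(-6 - 1/18*(-1/26))/20 = -7707*(-6 + 1/468)/20 = -7707/20*(-2807/468) = 7211183/3120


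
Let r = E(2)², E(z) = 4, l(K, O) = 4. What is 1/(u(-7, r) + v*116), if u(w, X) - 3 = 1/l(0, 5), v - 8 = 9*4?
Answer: 4/20429 ≈ 0.00019580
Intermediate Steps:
v = 44 (v = 8 + 9*4 = 8 + 36 = 44)
r = 16 (r = 4² = 16)
u(w, X) = 13/4 (u(w, X) = 3 + 1/4 = 3 + ¼ = 13/4)
1/(u(-7, r) + v*116) = 1/(13/4 + 44*116) = 1/(13/4 + 5104) = 1/(20429/4) = 4/20429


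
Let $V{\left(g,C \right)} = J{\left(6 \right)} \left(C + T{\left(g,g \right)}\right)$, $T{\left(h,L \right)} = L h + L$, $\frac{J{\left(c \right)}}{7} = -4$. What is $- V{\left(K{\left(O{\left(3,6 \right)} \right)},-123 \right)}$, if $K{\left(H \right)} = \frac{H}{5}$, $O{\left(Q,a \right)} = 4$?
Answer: $- \frac{85092}{25} \approx -3403.7$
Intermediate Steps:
$J{\left(c \right)} = -28$ ($J{\left(c \right)} = 7 \left(-4\right) = -28$)
$T{\left(h,L \right)} = L + L h$
$K{\left(H \right)} = \frac{H}{5}$ ($K{\left(H \right)} = H \frac{1}{5} = \frac{H}{5}$)
$V{\left(g,C \right)} = - 28 C - 28 g \left(1 + g\right)$ ($V{\left(g,C \right)} = - 28 \left(C + g \left(1 + g\right)\right) = - 28 C - 28 g \left(1 + g\right)$)
$- V{\left(K{\left(O{\left(3,6 \right)} \right)},-123 \right)} = - (\left(-28\right) \left(-123\right) - 28 \cdot \frac{1}{5} \cdot 4 \left(1 + \frac{1}{5} \cdot 4\right)) = - (3444 - \frac{112 \left(1 + \frac{4}{5}\right)}{5}) = - (3444 - \frac{112}{5} \cdot \frac{9}{5}) = - (3444 - \frac{1008}{25}) = \left(-1\right) \frac{85092}{25} = - \frac{85092}{25}$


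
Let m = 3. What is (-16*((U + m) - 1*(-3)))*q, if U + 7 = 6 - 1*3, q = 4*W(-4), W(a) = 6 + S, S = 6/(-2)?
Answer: -384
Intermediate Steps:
S = -3 (S = 6*(-1/2) = -3)
W(a) = 3 (W(a) = 6 - 3 = 3)
q = 12 (q = 4*3 = 12)
U = -4 (U = -7 + (6 - 1*3) = -7 + (6 - 3) = -7 + 3 = -4)
(-16*((U + m) - 1*(-3)))*q = -16*((-4 + 3) - 1*(-3))*12 = -16*(-1 + 3)*12 = -16*2*12 = -32*12 = -384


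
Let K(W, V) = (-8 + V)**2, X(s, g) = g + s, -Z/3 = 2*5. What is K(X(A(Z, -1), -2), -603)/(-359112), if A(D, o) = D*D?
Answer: -28717/27624 ≈ -1.0396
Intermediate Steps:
Z = -30 (Z = -6*5 = -3*10 = -30)
A(D, o) = D**2
K(X(A(Z, -1), -2), -603)/(-359112) = (-8 - 603)**2/(-359112) = (-611)**2*(-1/359112) = 373321*(-1/359112) = -28717/27624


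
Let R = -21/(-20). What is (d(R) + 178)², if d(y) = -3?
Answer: 30625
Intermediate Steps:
R = 21/20 (R = -21*(-1/20) = 21/20 ≈ 1.0500)
(d(R) + 178)² = (-3 + 178)² = 175² = 30625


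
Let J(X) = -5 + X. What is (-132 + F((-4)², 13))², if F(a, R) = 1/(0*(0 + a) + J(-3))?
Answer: 1117249/64 ≈ 17457.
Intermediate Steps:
F(a, R) = -⅛ (F(a, R) = 1/(0*(0 + a) + (-5 - 3)) = 1/(0*a - 8) = 1/(0 - 8) = 1/(-8) = -⅛)
(-132 + F((-4)², 13))² = (-132 - ⅛)² = (-1057/8)² = 1117249/64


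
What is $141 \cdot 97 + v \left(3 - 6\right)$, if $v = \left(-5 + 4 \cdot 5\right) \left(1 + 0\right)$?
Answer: $13632$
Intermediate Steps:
$v = 15$ ($v = \left(-5 + 20\right) 1 = 15 \cdot 1 = 15$)
$141 \cdot 97 + v \left(3 - 6\right) = 141 \cdot 97 + 15 \left(3 - 6\right) = 13677 + 15 \left(-3\right) = 13677 - 45 = 13632$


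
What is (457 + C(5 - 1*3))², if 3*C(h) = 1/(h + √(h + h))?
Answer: 30085225/144 ≈ 2.0893e+5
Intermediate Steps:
C(h) = 1/(3*(h + √2*√h)) (C(h) = 1/(3*(h + √(h + h))) = 1/(3*(h + √(2*h))) = 1/(3*(h + √2*√h)))
(457 + C(5 - 1*3))² = (457 + 1/(3*((5 - 1*3) + √2*√(5 - 1*3))))² = (457 + 1/(3*((5 - 3) + √2*√(5 - 3))))² = (457 + 1/(3*(2 + √2*√2)))² = (457 + 1/(3*(2 + 2)))² = (457 + (⅓)/4)² = (457 + (⅓)*(¼))² = (457 + 1/12)² = (5485/12)² = 30085225/144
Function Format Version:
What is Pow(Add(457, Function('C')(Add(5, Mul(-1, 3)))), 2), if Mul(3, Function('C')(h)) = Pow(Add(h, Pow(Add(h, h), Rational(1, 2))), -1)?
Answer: Rational(30085225, 144) ≈ 2.0893e+5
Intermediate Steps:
Function('C')(h) = Mul(Rational(1, 3), Pow(Add(h, Mul(Pow(2, Rational(1, 2)), Pow(h, Rational(1, 2)))), -1)) (Function('C')(h) = Mul(Rational(1, 3), Pow(Add(h, Pow(Add(h, h), Rational(1, 2))), -1)) = Mul(Rational(1, 3), Pow(Add(h, Pow(Mul(2, h), Rational(1, 2))), -1)) = Mul(Rational(1, 3), Pow(Add(h, Mul(Pow(2, Rational(1, 2)), Pow(h, Rational(1, 2)))), -1)))
Pow(Add(457, Function('C')(Add(5, Mul(-1, 3)))), 2) = Pow(Add(457, Mul(Rational(1, 3), Pow(Add(Add(5, Mul(-1, 3)), Mul(Pow(2, Rational(1, 2)), Pow(Add(5, Mul(-1, 3)), Rational(1, 2)))), -1))), 2) = Pow(Add(457, Mul(Rational(1, 3), Pow(Add(Add(5, -3), Mul(Pow(2, Rational(1, 2)), Pow(Add(5, -3), Rational(1, 2)))), -1))), 2) = Pow(Add(457, Mul(Rational(1, 3), Pow(Add(2, Mul(Pow(2, Rational(1, 2)), Pow(2, Rational(1, 2)))), -1))), 2) = Pow(Add(457, Mul(Rational(1, 3), Pow(Add(2, 2), -1))), 2) = Pow(Add(457, Mul(Rational(1, 3), Pow(4, -1))), 2) = Pow(Add(457, Mul(Rational(1, 3), Rational(1, 4))), 2) = Pow(Add(457, Rational(1, 12)), 2) = Pow(Rational(5485, 12), 2) = Rational(30085225, 144)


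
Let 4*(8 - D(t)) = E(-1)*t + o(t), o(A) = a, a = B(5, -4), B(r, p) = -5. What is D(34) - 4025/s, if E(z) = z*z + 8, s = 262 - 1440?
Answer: -150391/2356 ≈ -63.833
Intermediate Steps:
a = -5
s = -1178
o(A) = -5
E(z) = 8 + z**2 (E(z) = z**2 + 8 = 8 + z**2)
D(t) = 37/4 - 9*t/4 (D(t) = 8 - ((8 + (-1)**2)*t - 5)/4 = 8 - ((8 + 1)*t - 5)/4 = 8 - (9*t - 5)/4 = 8 - (-5 + 9*t)/4 = 8 + (5/4 - 9*t/4) = 37/4 - 9*t/4)
D(34) - 4025/s = (37/4 - 9/4*34) - 4025/(-1178) = (37/4 - 153/2) - 4025*(-1)/1178 = -269/4 - 1*(-4025/1178) = -269/4 + 4025/1178 = -150391/2356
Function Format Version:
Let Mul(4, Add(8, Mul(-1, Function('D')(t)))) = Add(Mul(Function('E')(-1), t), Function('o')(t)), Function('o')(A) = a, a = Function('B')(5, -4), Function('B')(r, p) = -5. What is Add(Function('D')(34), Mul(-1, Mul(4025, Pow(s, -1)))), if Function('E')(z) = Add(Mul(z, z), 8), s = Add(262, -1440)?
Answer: Rational(-150391, 2356) ≈ -63.833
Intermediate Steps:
a = -5
s = -1178
Function('o')(A) = -5
Function('E')(z) = Add(8, Pow(z, 2)) (Function('E')(z) = Add(Pow(z, 2), 8) = Add(8, Pow(z, 2)))
Function('D')(t) = Add(Rational(37, 4), Mul(Rational(-9, 4), t)) (Function('D')(t) = Add(8, Mul(Rational(-1, 4), Add(Mul(Add(8, Pow(-1, 2)), t), -5))) = Add(8, Mul(Rational(-1, 4), Add(Mul(Add(8, 1), t), -5))) = Add(8, Mul(Rational(-1, 4), Add(Mul(9, t), -5))) = Add(8, Mul(Rational(-1, 4), Add(-5, Mul(9, t)))) = Add(8, Add(Rational(5, 4), Mul(Rational(-9, 4), t))) = Add(Rational(37, 4), Mul(Rational(-9, 4), t)))
Add(Function('D')(34), Mul(-1, Mul(4025, Pow(s, -1)))) = Add(Add(Rational(37, 4), Mul(Rational(-9, 4), 34)), Mul(-1, Mul(4025, Pow(-1178, -1)))) = Add(Add(Rational(37, 4), Rational(-153, 2)), Mul(-1, Mul(4025, Rational(-1, 1178)))) = Add(Rational(-269, 4), Mul(-1, Rational(-4025, 1178))) = Add(Rational(-269, 4), Rational(4025, 1178)) = Rational(-150391, 2356)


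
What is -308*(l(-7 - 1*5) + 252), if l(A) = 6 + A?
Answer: -75768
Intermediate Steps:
-308*(l(-7 - 1*5) + 252) = -308*((6 + (-7 - 1*5)) + 252) = -308*((6 + (-7 - 5)) + 252) = -308*((6 - 12) + 252) = -308*(-6 + 252) = -308*246 = -75768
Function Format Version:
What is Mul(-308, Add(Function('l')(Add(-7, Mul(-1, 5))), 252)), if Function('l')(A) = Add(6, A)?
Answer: -75768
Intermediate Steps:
Mul(-308, Add(Function('l')(Add(-7, Mul(-1, 5))), 252)) = Mul(-308, Add(Add(6, Add(-7, Mul(-1, 5))), 252)) = Mul(-308, Add(Add(6, Add(-7, -5)), 252)) = Mul(-308, Add(Add(6, -12), 252)) = Mul(-308, Add(-6, 252)) = Mul(-308, 246) = -75768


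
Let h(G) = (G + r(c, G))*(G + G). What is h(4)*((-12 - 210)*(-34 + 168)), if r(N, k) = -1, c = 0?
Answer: -713952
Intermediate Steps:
h(G) = 2*G*(-1 + G) (h(G) = (G - 1)*(G + G) = (-1 + G)*(2*G) = 2*G*(-1 + G))
h(4)*((-12 - 210)*(-34 + 168)) = (2*4*(-1 + 4))*((-12 - 210)*(-34 + 168)) = (2*4*3)*(-222*134) = 24*(-29748) = -713952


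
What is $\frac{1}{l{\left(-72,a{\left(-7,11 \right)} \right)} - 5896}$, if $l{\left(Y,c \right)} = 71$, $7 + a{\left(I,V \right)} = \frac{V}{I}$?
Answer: $- \frac{1}{5825} \approx -0.00017167$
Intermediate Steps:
$a{\left(I,V \right)} = -7 + \frac{V}{I}$
$\frac{1}{l{\left(-72,a{\left(-7,11 \right)} \right)} - 5896} = \frac{1}{71 - 5896} = \frac{1}{-5825} = - \frac{1}{5825}$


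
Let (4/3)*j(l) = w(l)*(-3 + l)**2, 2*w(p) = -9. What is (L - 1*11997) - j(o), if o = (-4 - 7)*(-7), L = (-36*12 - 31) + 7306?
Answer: 26655/2 ≈ 13328.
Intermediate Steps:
w(p) = -9/2 (w(p) = (1/2)*(-9) = -9/2)
L = 6843 (L = (-432 - 31) + 7306 = -463 + 7306 = 6843)
o = 77 (o = -11*(-7) = 77)
j(l) = -27*(-3 + l)**2/8 (j(l) = 3*(-9*(-3 + l)**2/2)/4 = -27*(-3 + l)**2/8)
(L - 1*11997) - j(o) = (6843 - 1*11997) - (-27)*(-3 + 77)**2/8 = (6843 - 11997) - (-27)*74**2/8 = -5154 - (-27)*5476/8 = -5154 - 1*(-36963/2) = -5154 + 36963/2 = 26655/2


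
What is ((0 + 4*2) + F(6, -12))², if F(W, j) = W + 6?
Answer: 400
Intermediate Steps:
F(W, j) = 6 + W
((0 + 4*2) + F(6, -12))² = ((0 + 4*2) + (6 + 6))² = ((0 + 8) + 12)² = (8 + 12)² = 20² = 400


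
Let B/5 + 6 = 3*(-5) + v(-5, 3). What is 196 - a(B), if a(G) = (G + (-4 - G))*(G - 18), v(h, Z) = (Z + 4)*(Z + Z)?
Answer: 544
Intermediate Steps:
v(h, Z) = 2*Z*(4 + Z) (v(h, Z) = (4 + Z)*(2*Z) = 2*Z*(4 + Z))
B = 105 (B = -30 + 5*(3*(-5) + 2*3*(4 + 3)) = -30 + 5*(-15 + 2*3*7) = -30 + 5*(-15 + 42) = -30 + 5*27 = -30 + 135 = 105)
a(G) = 72 - 4*G (a(G) = -4*(-18 + G) = 72 - 4*G)
196 - a(B) = 196 - (72 - 4*105) = 196 - (72 - 420) = 196 - 1*(-348) = 196 + 348 = 544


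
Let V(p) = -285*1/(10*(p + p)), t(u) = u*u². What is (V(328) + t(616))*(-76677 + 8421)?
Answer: -654134156354835/41 ≈ -1.5954e+13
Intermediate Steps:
t(u) = u³
V(p) = -57/(4*p) (V(p) = -285*1/(20*p) = -57/(4*p))
(V(328) + t(616))*(-76677 + 8421) = (-57/4/328 + 616³)*(-76677 + 8421) = (-57/4*1/328 + 233744896)*(-68256) = (-57/1312 + 233744896)*(-68256) = (306673303495/1312)*(-68256) = -654134156354835/41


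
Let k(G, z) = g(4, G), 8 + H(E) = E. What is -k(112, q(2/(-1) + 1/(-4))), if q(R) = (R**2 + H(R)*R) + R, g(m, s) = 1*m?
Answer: -4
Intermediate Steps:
H(E) = -8 + E
g(m, s) = m
q(R) = R + R**2 + R*(-8 + R) (q(R) = (R**2 + (-8 + R)*R) + R = (R**2 + R*(-8 + R)) + R = R + R**2 + R*(-8 + R))
k(G, z) = 4
-k(112, q(2/(-1) + 1/(-4))) = -1*4 = -4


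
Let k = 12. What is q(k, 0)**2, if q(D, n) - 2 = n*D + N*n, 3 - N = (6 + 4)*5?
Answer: 4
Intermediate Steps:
N = -47 (N = 3 - (6 + 4)*5 = 3 - 10*5 = 3 - 1*50 = 3 - 50 = -47)
q(D, n) = 2 - 47*n + D*n (q(D, n) = 2 + (n*D - 47*n) = 2 + (D*n - 47*n) = 2 + (-47*n + D*n) = 2 - 47*n + D*n)
q(k, 0)**2 = (2 - 47*0 + 12*0)**2 = (2 + 0 + 0)**2 = 2**2 = 4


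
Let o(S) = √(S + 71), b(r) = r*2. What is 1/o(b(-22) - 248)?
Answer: -I*√221/221 ≈ -0.067267*I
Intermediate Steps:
b(r) = 2*r
o(S) = √(71 + S)
1/o(b(-22) - 248) = 1/(√(71 + (2*(-22) - 248))) = 1/(√(71 + (-44 - 248))) = 1/(√(71 - 292)) = 1/(√(-221)) = 1/(I*√221) = -I*√221/221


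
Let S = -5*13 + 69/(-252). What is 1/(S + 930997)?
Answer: 84/78198265 ≈ 1.0742e-6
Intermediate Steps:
S = -5483/84 (S = -65 + 69*(-1/252) = -65 - 23/84 = -5483/84 ≈ -65.274)
1/(S + 930997) = 1/(-5483/84 + 930997) = 1/(78198265/84) = 84/78198265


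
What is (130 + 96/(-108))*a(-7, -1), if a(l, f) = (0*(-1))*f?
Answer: 0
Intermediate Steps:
a(l, f) = 0 (a(l, f) = 0*f = 0)
(130 + 96/(-108))*a(-7, -1) = (130 + 96/(-108))*0 = (130 + 96*(-1/108))*0 = (130 - 8/9)*0 = (1162/9)*0 = 0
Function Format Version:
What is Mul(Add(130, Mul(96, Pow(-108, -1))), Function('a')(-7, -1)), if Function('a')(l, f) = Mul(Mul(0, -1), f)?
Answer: 0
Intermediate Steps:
Function('a')(l, f) = 0 (Function('a')(l, f) = Mul(0, f) = 0)
Mul(Add(130, Mul(96, Pow(-108, -1))), Function('a')(-7, -1)) = Mul(Add(130, Mul(96, Pow(-108, -1))), 0) = Mul(Add(130, Mul(96, Rational(-1, 108))), 0) = Mul(Add(130, Rational(-8, 9)), 0) = Mul(Rational(1162, 9), 0) = 0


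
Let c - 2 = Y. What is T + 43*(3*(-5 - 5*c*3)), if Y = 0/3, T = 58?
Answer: -4457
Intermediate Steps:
Y = 0 (Y = 0*(⅓) = 0)
c = 2 (c = 2 + 0 = 2)
T + 43*(3*(-5 - 5*c*3)) = 58 + 43*(3*(-5 - 5*2*3)) = 58 + 43*(3*(-5 - 10*3)) = 58 + 43*(3*(-5 - 30)) = 58 + 43*(3*(-35)) = 58 + 43*(-105) = 58 - 4515 = -4457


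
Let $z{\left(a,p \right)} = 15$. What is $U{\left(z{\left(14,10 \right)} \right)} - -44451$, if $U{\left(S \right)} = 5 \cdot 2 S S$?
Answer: $46701$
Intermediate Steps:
$U{\left(S \right)} = 10 S^{2}$ ($U{\left(S \right)} = 10 S S = 10 S^{2}$)
$U{\left(z{\left(14,10 \right)} \right)} - -44451 = 10 \cdot 15^{2} - -44451 = 10 \cdot 225 + 44451 = 2250 + 44451 = 46701$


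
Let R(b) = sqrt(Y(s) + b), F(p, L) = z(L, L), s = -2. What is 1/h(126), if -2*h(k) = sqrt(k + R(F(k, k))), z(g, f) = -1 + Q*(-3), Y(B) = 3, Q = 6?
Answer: -sqrt(2)/sqrt(63 + 2*I) ≈ -0.17811 + 0.0028264*I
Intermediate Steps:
z(g, f) = -19 (z(g, f) = -1 + 6*(-3) = -1 - 18 = -19)
F(p, L) = -19
R(b) = sqrt(3 + b)
h(k) = -sqrt(k + 4*I)/2 (h(k) = -sqrt(k + sqrt(3 - 19))/2 = -sqrt(k + sqrt(-16))/2 = -sqrt(k + 4*I)/2)
1/h(126) = 1/(-sqrt(126 + 4*I)/2) = -2/sqrt(126 + 4*I)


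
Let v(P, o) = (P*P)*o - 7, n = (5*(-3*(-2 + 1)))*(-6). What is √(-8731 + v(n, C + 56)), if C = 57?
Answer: √906562 ≈ 952.14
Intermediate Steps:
n = -90 (n = (5*(-3*(-1)))*(-6) = (5*3)*(-6) = 15*(-6) = -90)
v(P, o) = -7 + o*P² (v(P, o) = P²*o - 7 = o*P² - 7 = -7 + o*P²)
√(-8731 + v(n, C + 56)) = √(-8731 + (-7 + (57 + 56)*(-90)²)) = √(-8731 + (-7 + 113*8100)) = √(-8731 + (-7 + 915300)) = √(-8731 + 915293) = √906562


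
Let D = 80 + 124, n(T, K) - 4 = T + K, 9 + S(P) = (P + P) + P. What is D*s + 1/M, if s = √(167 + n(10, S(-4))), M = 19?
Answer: 1/19 + 816*√10 ≈ 2580.5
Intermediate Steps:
S(P) = -9 + 3*P (S(P) = -9 + ((P + P) + P) = -9 + (2*P + P) = -9 + 3*P)
n(T, K) = 4 + K + T (n(T, K) = 4 + (T + K) = 4 + (K + T) = 4 + K + T)
D = 204
s = 4*√10 (s = √(167 + (4 + (-9 + 3*(-4)) + 10)) = √(167 + (4 + (-9 - 12) + 10)) = √(167 + (4 - 21 + 10)) = √(167 - 7) = √160 = 4*√10 ≈ 12.649)
D*s + 1/M = 204*(4*√10) + 1/19 = 816*√10 + 1/19 = 1/19 + 816*√10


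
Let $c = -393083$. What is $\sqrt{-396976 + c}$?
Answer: $i \sqrt{790059} \approx 888.85 i$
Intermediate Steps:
$\sqrt{-396976 + c} = \sqrt{-396976 - 393083} = \sqrt{-790059} = i \sqrt{790059}$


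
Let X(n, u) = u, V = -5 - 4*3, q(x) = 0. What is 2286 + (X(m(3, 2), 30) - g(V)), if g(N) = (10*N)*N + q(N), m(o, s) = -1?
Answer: -574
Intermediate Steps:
V = -17 (V = -5 - 12 = -17)
g(N) = 10*N² (g(N) = (10*N)*N + 0 = 10*N² + 0 = 10*N²)
2286 + (X(m(3, 2), 30) - g(V)) = 2286 + (30 - 10*(-17)²) = 2286 + (30 - 10*289) = 2286 + (30 - 1*2890) = 2286 + (30 - 2890) = 2286 - 2860 = -574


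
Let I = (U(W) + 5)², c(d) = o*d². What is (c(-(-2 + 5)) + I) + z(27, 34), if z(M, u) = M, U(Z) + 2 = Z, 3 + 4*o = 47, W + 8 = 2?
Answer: 135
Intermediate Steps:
W = -6 (W = -8 + 2 = -6)
o = 11 (o = -¾ + (¼)*47 = -¾ + 47/4 = 11)
U(Z) = -2 + Z
c(d) = 11*d²
I = 9 (I = ((-2 - 6) + 5)² = (-8 + 5)² = (-3)² = 9)
(c(-(-2 + 5)) + I) + z(27, 34) = (11*(-(-2 + 5))² + 9) + 27 = (11*(-1*3)² + 9) + 27 = (11*(-3)² + 9) + 27 = (11*9 + 9) + 27 = (99 + 9) + 27 = 108 + 27 = 135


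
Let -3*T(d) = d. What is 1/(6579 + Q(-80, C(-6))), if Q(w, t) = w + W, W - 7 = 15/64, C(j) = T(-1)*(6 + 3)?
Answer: 64/416399 ≈ 0.00015370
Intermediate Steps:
T(d) = -d/3
C(j) = 3 (C(j) = (-⅓*(-1))*(6 + 3) = (⅓)*9 = 3)
W = 463/64 (W = 7 + 15/64 = 463/64 ≈ 7.2344)
Q(w, t) = 463/64 + w (Q(w, t) = w + 463/64 = 463/64 + w)
1/(6579 + Q(-80, C(-6))) = 1/(6579 + (463/64 - 80)) = 1/(6579 - 4657/64) = 1/(416399/64) = 64/416399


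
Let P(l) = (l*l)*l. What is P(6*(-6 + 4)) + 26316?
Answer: 24588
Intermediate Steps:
P(l) = l³ (P(l) = l²*l = l³)
P(6*(-6 + 4)) + 26316 = (6*(-6 + 4))³ + 26316 = (6*(-2))³ + 26316 = (-12)³ + 26316 = -1728 + 26316 = 24588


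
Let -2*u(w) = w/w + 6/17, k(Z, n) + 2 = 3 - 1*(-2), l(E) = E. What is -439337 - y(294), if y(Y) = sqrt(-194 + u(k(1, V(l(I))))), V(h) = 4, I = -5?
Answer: -439337 - I*sqrt(225046)/34 ≈ -4.3934e+5 - 13.953*I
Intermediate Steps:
k(Z, n) = 3 (k(Z, n) = -2 + (3 - 1*(-2)) = -2 + (3 + 2) = -2 + 5 = 3)
u(w) = -23/34 (u(w) = -(w/w + 6/17)/2 = -(1 + 6*(1/17))/2 = -(1 + 6/17)/2 = -1/2*23/17 = -23/34)
y(Y) = I*sqrt(225046)/34 (y(Y) = sqrt(-194 - 23/34) = sqrt(-6619/34) = I*sqrt(225046)/34)
-439337 - y(294) = -439337 - I*sqrt(225046)/34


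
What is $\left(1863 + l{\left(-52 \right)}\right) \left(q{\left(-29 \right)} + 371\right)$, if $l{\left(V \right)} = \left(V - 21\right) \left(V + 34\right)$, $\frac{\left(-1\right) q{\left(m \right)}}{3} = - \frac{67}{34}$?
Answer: $\frac{40713255}{34} \approx 1.1974 \cdot 10^{6}$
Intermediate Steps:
$q{\left(m \right)} = \frac{201}{34}$ ($q{\left(m \right)} = - 3 \left(- \frac{67}{34}\right) = - 3 \left(\left(-67\right) \frac{1}{34}\right) = \left(-3\right) \left(- \frac{67}{34}\right) = \frac{201}{34}$)
$l{\left(V \right)} = \left(-21 + V\right) \left(34 + V\right)$
$\left(1863 + l{\left(-52 \right)}\right) \left(q{\left(-29 \right)} + 371\right) = \left(1863 + \left(-714 + \left(-52\right)^{2} + 13 \left(-52\right)\right)\right) \left(\frac{201}{34} + 371\right) = \left(1863 - -1314\right) \frac{12815}{34} = \left(1863 + 1314\right) \frac{12815}{34} = 3177 \cdot \frac{12815}{34} = \frac{40713255}{34}$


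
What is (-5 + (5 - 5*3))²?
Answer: 225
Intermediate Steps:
(-5 + (5 - 5*3))² = (-5 + (5 - 15))² = (-5 - 10)² = (-15)² = 225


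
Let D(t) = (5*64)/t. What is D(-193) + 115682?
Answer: 22326306/193 ≈ 1.1568e+5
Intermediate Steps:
D(t) = 320/t
D(-193) + 115682 = 320/(-193) + 115682 = 320*(-1/193) + 115682 = -320/193 + 115682 = 22326306/193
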